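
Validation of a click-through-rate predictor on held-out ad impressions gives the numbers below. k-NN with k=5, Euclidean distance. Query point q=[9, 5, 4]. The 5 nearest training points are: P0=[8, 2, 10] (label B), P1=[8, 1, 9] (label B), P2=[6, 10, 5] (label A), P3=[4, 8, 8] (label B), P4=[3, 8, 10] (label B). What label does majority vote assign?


d(q,P0) = 6.7823  (label B)
d(q,P1) = 6.4807  (label B)
d(q,P2) = 5.9161  (label A)
d(q,P3) = 7.0711  (label B)
d(q,P4) = 9.0  (label B)
Votes: A=1, B=4
Majority → B

B


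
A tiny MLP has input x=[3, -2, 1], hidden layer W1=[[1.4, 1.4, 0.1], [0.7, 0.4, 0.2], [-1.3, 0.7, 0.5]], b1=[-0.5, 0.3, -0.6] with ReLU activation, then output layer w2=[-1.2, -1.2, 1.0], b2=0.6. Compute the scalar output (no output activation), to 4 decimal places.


z1[0] = (1.4)·(3) + (1.4)·(-2) + (0.1)·(1) - 0.5 = 1.0
z1[1] = (0.7)·(3) + (0.4)·(-2) + (0.2)·(1) + 0.3 = 1.8
z1[2] = (-1.3)·(3) + (0.7)·(-2) + (0.5)·(1) - 0.6 = -5.4
h = ReLU(z1) = [1.0, 1.8, 0.0]
output = (-1.2)·(1.0) + (-1.2)·(1.8) + (1.0)·(0.0) + 0.6 = -2.76

-2.76


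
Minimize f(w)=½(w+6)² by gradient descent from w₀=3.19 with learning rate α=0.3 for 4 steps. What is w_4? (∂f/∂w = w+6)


step 1: grad = 3.19+6 = 9.19; w = 3.19 - 0.3·(9.19) = 0.433
step 2: grad = 0.433+6 = 6.433; w = 0.433 - 0.3·(6.433) = -1.4969
step 3: grad = -1.4969+6 = 4.5031; w = -1.4969 - 0.3·(4.5031) = -2.84783
step 4: grad = -2.84783+6 = 3.15217; w = -2.84783 - 0.3·(3.15217) = -3.793481

-3.793481


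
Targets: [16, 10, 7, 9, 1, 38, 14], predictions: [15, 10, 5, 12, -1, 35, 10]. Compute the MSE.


Squared errors: (16-15)²=1, (10-10)²=0, (7-5)²=4, (9-12)²=9, (1+ 1)²=4, (38-35)²=9, (14-10)²=16
Sum = 43
MSE = 43/7 = 43/7

43/7


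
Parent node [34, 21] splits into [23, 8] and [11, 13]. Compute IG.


Parent = [34, 21], H_parent = 0.9593
H_left = 0.8238 (n=31), H_right = 0.995 (n=24)
H_children = (31/55)·0.8238 + (24/55)·0.995 = 0.8985
IG = 0.9593 - 0.8985 = 0.0608

0.0608


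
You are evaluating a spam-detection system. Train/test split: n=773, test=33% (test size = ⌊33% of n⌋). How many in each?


Test = ⌊773·33/100⌋ = 255
Train = 773 - 255 = 518

Train: 518, Test: 255


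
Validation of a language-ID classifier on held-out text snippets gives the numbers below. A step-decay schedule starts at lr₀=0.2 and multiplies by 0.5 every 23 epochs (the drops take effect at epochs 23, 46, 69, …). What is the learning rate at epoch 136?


n_drops = ⌊136/23⌋ = 5
lr = 0.2·0.5^5 = 0.2·0.03125 = 0.00625

0.00625


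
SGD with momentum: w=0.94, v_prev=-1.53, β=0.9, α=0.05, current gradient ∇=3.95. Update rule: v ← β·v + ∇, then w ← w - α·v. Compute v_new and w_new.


v_new = 0.9·-1.53 + 3.95 = -1.377 + 3.95 = 2.573
w_new = 0.94 - 0.05·2.573 = 0.94 - 0.12865 = 0.81135

v_new=2.573, w_new=0.81135


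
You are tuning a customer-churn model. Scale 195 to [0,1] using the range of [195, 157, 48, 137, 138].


min=48, max=195
(195-48)/(195-48) = 147/147 = 1.0

1.0


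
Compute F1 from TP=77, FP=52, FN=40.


Precision = 77/129 = 0.5969
Recall = 77/117 = 0.6581
F1 = 2·P·R/(P+R) = 2·TP/(2·TP+FP+FN) = 154/(154+52+40) = 154/246 = 0.626

0.626


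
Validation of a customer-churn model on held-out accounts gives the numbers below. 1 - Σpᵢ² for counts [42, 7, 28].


Probabilities: [42/77, 7/77, 28/77] ≈ [0.5455, 0.0909, 0.3636]
Σpᵢ² = (1764 + 49 + 784)/77² = 2597/5929
Gini = 1 - Σpᵢ² = 1 - 2597/5929 = 0.562

0.562


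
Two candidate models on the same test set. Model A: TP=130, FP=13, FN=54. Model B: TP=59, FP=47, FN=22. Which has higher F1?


Model A: P=130/143=0.9091, R=130/184=0.7065, F1=2PR/(P+R)=2TP/(2TP+FP+FN)=260/327=0.7951
Model B: P=59/106=0.5566, R=59/81=0.7284, F1=2PR/(P+R)=2TP/(2TP+FP+FN)=118/187=0.631
0.7951 > 0.631 → Model A

Model A


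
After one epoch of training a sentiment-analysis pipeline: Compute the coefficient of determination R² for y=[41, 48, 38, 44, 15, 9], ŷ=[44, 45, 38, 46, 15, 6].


ȳ = 32.5
SS_res = Σ(y-ŷ)² = 31
SS_tot = Σ(y-ȳ)² = 1333.5
R² = 1 - SS_res/SS_tot = 1 - 0.0232 = 0.9768

0.9768


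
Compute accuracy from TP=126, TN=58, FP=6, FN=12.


Accuracy = (TP+TN)/(TP+TN+FP+FN)
= (126+58)/(202)
= 184/202 = 91.09%

91.09%


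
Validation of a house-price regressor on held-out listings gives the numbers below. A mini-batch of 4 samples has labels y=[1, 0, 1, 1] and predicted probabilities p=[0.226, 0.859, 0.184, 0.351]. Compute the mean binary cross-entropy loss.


L[0] = -ln(0.226) = 1.4872
L[1] = -ln(1-0.859) = -ln(0.141) = 1.959
L[2] = -ln(0.184) = 1.6928
L[3] = -ln(0.351) = 1.047
mean = (1.4872 + 1.959 + 1.6928 + 1.047)/4 = 1.5465

1.5465


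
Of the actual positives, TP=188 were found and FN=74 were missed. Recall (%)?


Recall = TP/(TP+FN)
= 188/(188+74)
= 188/262 = 71.76%

71.76%


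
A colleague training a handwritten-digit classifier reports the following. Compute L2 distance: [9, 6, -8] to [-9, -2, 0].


d = √((9+ 9)² + (6+ 2)² + (-8-0)²)
  = √(324 + 64 + 64)
  = √452 = 21.2603

21.2603


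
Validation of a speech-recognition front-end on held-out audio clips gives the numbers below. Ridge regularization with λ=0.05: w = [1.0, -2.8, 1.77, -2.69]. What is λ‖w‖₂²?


‖w‖₂² = (1.0)² + (-2.8)² + (1.77)² + (-2.69)²
     = 1 + 7.84 + 3.1329 + 7.2361
     = 19.209
λ·‖w‖₂² = 0.05·19.209 = 0.96045

0.96045


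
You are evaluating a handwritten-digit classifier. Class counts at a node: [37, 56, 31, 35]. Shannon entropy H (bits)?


Probabilities: [37/159, 56/159, 31/159, 35/159] ≈ [0.2327, 0.3522, 0.195, 0.2201]
H = -((37/159)·log₂(37/159) + (56/159)·log₂(56/159) + (31/159)·log₂(31/159) + (35/159)·log₂(35/159))
  = 1.9603 bits

1.9603 bits


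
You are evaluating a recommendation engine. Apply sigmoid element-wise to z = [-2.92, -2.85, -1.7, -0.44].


σ(-2.92) = 1/(1+e^2.92) = 0.0512
σ(-2.85) = 1/(1+e^2.85) = 0.0547
σ(-1.7) = 1/(1+e^1.7) = 0.1545
σ(-0.44) = 1/(1+e^0.44) = 0.3917
result = [0.0512, 0.0547, 0.1545, 0.3917]

[0.0512, 0.0547, 0.1545, 0.3917]


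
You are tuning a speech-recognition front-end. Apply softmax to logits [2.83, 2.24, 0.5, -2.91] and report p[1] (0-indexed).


Exponentials: e^2.83=16.9455, e^2.24=9.3933, e^0.5=1.6487, e^-2.91=0.0545
Sum = 28.042
Softmax = [0.6043, 0.335, 0.0588, 0.0019]
p[1] = 9.3933/28.042 = 0.335

0.335


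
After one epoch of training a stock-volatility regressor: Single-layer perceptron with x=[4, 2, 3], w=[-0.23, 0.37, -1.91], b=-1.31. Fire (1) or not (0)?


z = (4)·(-0.23) + (2)·(0.37) + (3)·(-1.91) - 1.31
  = -7.22
step(z) = 0 (z<0)

0


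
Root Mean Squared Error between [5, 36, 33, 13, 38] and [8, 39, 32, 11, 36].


MSE = 27/5 = 5.4
RMSE = √(27/5) = 2.3238

2.3238


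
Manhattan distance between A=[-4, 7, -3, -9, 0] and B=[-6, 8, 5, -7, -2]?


d = |-4+ 6| + |7-8| + |-3-5| + |-9+ 7| + |0+ 2|
  = 2 + 1 + 8 + 2 + 2
  = 15

15


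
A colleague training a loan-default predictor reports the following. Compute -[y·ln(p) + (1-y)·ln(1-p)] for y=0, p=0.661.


BCE = -[y·ln(p) + (1-y)·ln(1-p)]
= -0 - 1·ln(1-0.661)
= -ln(0.339) = 1.0818

1.0818


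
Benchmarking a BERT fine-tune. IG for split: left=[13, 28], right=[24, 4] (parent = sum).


Parent = [37, 32], H_parent = 0.9962
H_left = 0.9012 (n=41), H_right = 0.5917 (n=28)
H_children = (41/69)·0.9012 + (28/69)·0.5917 = 0.7756
IG = 0.9962 - 0.7756 = 0.2206

0.2206


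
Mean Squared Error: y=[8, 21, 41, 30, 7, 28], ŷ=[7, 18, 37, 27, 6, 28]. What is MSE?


Squared errors: (8-7)²=1, (21-18)²=9, (41-37)²=16, (30-27)²=9, (7-6)²=1, (28-28)²=0
Sum = 36
MSE = 36/6 = 6

6


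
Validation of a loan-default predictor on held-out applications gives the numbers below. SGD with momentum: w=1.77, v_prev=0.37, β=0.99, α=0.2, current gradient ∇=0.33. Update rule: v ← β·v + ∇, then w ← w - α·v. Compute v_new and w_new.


v_new = 0.99·0.37 + 0.33 = 0.3663 + 0.33 = 0.6963
w_new = 1.77 - 0.2·0.6963 = 1.77 - 0.13926 = 1.63074

v_new=0.6963, w_new=1.63074


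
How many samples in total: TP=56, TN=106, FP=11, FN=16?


Total = TP + TN + FP + FN
= 56 + 106 + 11 + 16
= 189
(Predicted positive: 67, predicted negative: 122)

189


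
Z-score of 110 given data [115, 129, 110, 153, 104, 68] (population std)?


μ = 113.1667, σ = 25.7385
z = (110 - 113.1667)/25.7385 = -0.123

-0.123


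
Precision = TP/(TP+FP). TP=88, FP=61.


Precision = TP/(TP+FP)
= 88/(88+61)
= 88/149 = 59.06%

59.06%


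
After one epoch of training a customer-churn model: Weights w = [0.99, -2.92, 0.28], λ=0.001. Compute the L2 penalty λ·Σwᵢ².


‖w‖₂² = (0.99)² + (-2.92)² + (0.28)²
     = 0.9801 + 8.5264 + 0.0784
     = 9.5849
λ·‖w‖₂² = 0.001·9.5849 = 0.009585

0.009585


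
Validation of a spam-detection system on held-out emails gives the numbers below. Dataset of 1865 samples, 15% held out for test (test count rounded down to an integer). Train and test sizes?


Test = ⌊1865·15/100⌋ = 279
Train = 1865 - 279 = 1586

Train: 1586, Test: 279


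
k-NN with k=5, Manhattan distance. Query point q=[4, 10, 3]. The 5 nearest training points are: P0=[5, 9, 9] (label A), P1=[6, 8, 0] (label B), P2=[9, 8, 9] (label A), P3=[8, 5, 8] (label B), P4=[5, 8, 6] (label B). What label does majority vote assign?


d(q,P0) = 8  (label A)
d(q,P1) = 7  (label B)
d(q,P2) = 13  (label A)
d(q,P3) = 14  (label B)
d(q,P4) = 6  (label B)
Votes: A=2, B=3
Majority → B

B


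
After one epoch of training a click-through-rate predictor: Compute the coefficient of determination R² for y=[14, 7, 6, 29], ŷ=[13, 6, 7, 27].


ȳ = 14
SS_res = Σ(y-ŷ)² = 7
SS_tot = Σ(y-ȳ)² = 338
R² = 1 - SS_res/SS_tot = 1 - 0.0207 = 0.9793

0.9793


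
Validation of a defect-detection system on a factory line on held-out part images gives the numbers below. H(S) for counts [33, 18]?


Probabilities: [33/51, 18/51] ≈ [0.6471, 0.3529]
H = -((33/51)·log₂(33/51) + (18/51)·log₂(18/51))
  = 0.9367 bits

0.9367 bits


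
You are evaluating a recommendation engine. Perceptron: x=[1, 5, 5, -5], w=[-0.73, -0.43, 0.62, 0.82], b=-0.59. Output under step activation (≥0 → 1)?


z = (1)·(-0.73) + (5)·(-0.43) + (5)·(0.62) + (-5)·(0.82) - 0.59
  = -4.47
step(z) = 0 (z<0)

0


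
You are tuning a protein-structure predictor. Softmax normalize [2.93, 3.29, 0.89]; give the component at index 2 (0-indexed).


Exponentials: e^2.93=18.7276, e^3.29=26.8429, e^0.89=2.4351
Sum = 48.0056
Softmax = [0.3901, 0.5592, 0.0507]
p[2] = 2.4351/48.0056 = 0.0507

0.0507


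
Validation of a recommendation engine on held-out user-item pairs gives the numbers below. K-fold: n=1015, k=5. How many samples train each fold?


Fold size = 1015/5 = 203
Training per fold = 1015 - 203 = 812

812


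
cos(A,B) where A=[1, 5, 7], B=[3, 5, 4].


A·B = 1·3 + 5·5 + 7·4 = 56
‖A‖ = √75 = 8.6603, ‖B‖ = √50 = 7.0711
cos = 56/(√75·√50) = 56/√3750 = 0.9145

0.9145


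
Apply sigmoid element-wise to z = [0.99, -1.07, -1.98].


σ(0.99) = 1/(1+e^-0.99) = 0.7291
σ(-1.07) = 1/(1+e^1.07) = 0.2554
σ(-1.98) = 1/(1+e^1.98) = 0.1213
result = [0.7291, 0.2554, 0.1213]

[0.7291, 0.2554, 0.1213]


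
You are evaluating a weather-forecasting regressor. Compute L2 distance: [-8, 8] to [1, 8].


d = √((-8-1)² + (8-8)²)
  = √(81 + 0)
  = √81 = 9.0

9.0


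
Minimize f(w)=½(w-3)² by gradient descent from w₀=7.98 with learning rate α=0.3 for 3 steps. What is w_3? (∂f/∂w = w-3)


step 1: grad = 7.98-3 = 4.98; w = 7.98 - 0.3·(4.98) = 6.486
step 2: grad = 6.486-3 = 3.486; w = 6.486 - 0.3·(3.486) = 5.4402
step 3: grad = 5.4402-3 = 2.4402; w = 5.4402 - 0.3·(2.4402) = 4.70814

4.70814


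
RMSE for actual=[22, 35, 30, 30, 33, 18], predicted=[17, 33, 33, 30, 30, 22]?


MSE = 63/6 = 10.5
RMSE = √(63/6) = 3.2404

3.2404


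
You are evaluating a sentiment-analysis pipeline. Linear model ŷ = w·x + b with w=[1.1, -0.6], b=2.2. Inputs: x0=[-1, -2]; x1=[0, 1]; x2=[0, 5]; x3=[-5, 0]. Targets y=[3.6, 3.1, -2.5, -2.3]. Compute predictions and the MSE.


ŷ0 = (1.1)·(-1) + (-0.6)·(-2) + 2.2 = 2.3
ŷ1 = (1.1)·(0) + (-0.6)·(1) + 2.2 = 1.6
ŷ2 = (1.1)·(0) + (-0.6)·(5) + 2.2 = -0.8
ŷ3 = (1.1)·(-5) + (-0.6)·(0) + 2.2 = -3.3
errors² = [1.69, 2.25, 2.89, 1.0]
MSE = 7.8300/4 = 1.9575

1.9575


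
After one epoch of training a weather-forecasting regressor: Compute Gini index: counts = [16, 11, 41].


Probabilities: [16/68, 11/68, 41/68] ≈ [0.2353, 0.1618, 0.6029]
Σpᵢ² = (256 + 121 + 1681)/68² = 2058/4624
Gini = 1 - Σpᵢ² = 1 - 2058/4624 = 0.5549

0.5549


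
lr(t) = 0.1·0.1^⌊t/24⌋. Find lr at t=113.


n_drops = ⌊113/24⌋ = 4
lr = 0.1·0.1^4 = 0.1·0.0001 = 0.00001

0.00001


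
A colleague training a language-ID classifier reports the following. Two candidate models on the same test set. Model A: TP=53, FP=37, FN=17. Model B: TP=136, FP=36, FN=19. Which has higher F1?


Model A: P=53/90=0.5889, R=53/70=0.7571, F1=2PR/(P+R)=2TP/(2TP+FP+FN)=106/160=0.6625
Model B: P=136/172=0.7907, R=136/155=0.8774, F1=2PR/(P+R)=2TP/(2TP+FP+FN)=272/327=0.8318
0.6625 < 0.8318 → Model B

Model B


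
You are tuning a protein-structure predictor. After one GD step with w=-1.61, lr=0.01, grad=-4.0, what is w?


w_new = w - α·∇
= -1.61 - 0.01·-4.0
= -1.61 + 0.04
= -1.57

-1.57


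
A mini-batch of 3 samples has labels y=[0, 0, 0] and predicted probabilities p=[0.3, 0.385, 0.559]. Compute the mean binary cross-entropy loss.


L[0] = -ln(1-0.3) = -ln(0.7) = 0.3567
L[1] = -ln(1-0.385) = -ln(0.615) = 0.4861
L[2] = -ln(1-0.559) = -ln(0.441) = 0.8187
mean = (0.3567 + 0.4861 + 0.8187)/3 = 0.5538

0.5538


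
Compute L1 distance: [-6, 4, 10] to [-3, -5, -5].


d = |-6+ 3| + |4+ 5| + |10+ 5|
  = 3 + 9 + 15
  = 27

27


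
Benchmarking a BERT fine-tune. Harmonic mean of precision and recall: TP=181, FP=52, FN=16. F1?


Precision = 181/233 = 0.7768
Recall = 181/197 = 0.9188
F1 = 2·P·R/(P+R) = 2·TP/(2·TP+FP+FN) = 362/(362+52+16) = 362/430 = 0.8419

0.8419


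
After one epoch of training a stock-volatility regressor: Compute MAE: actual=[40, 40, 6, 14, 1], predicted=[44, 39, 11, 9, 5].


Absolute errors: |40-44|=4, |40-39|=1, |6-11|=5, |14-9|=5, |1-5|=4
Sum = 19
MAE = 19/5 = 19/5

19/5


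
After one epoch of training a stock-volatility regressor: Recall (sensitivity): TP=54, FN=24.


Recall = TP/(TP+FN)
= 54/(54+24)
= 54/78 = 69.23%

69.23%


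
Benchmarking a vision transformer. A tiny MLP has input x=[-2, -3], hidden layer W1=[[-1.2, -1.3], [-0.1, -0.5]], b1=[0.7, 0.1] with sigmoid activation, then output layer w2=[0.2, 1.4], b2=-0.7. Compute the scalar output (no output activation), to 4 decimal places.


z1[0] = (-1.2)·(-2) + (-1.3)·(-3) + 0.7 = 7.0
z1[1] = (-0.1)·(-2) + (-0.5)·(-3) + 0.1 = 1.8
h = sigmoid(z1) = [0.9991, 0.8581]
output = (0.2)·(0.9991) + (1.4)·(0.8581) - 0.7 = 0.7012

0.7012


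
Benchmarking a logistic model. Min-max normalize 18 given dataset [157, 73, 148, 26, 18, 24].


min=18, max=157
(18-18)/(157-18) = 0/139 = 0.0

0.0


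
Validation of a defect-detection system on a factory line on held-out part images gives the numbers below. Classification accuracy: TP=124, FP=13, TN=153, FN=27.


Accuracy = (TP+TN)/(TP+TN+FP+FN)
= (124+153)/(317)
= 277/317 = 87.38%

87.38%


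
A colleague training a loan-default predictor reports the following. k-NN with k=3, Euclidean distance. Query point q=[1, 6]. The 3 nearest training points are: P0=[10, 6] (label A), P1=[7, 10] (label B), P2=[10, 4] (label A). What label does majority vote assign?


d(q,P0) = 9.0  (label A)
d(q,P1) = 7.2111  (label B)
d(q,P2) = 9.2195  (label A)
Votes: A=2, B=1
Majority → A

A


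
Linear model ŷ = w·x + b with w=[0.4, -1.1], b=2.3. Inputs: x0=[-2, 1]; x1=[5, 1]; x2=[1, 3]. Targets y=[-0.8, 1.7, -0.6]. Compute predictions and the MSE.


ŷ0 = (0.4)·(-2) + (-1.1)·(1) + 2.3 = 0.4
ŷ1 = (0.4)·(5) + (-1.1)·(1) + 2.3 = 3.2
ŷ2 = (0.4)·(1) + (-1.1)·(3) + 2.3 = -0.6
errors² = [1.44, 2.25, 0.0]
MSE = 3.6900/3 = 1.23

1.23


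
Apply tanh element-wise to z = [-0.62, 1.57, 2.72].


tanh(-0.62) = -0.5511
tanh(1.57) = 0.917
tanh(2.72) = 0.9914
result = [-0.5511, 0.917, 0.9914]

[-0.5511, 0.917, 0.9914]


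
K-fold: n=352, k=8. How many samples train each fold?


Fold size = 352/8 = 44
Training per fold = 352 - 44 = 308

308


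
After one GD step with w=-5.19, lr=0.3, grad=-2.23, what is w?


w_new = w - α·∇
= -5.19 - 0.3·-2.23
= -5.19 + 0.669
= -4.521

-4.521


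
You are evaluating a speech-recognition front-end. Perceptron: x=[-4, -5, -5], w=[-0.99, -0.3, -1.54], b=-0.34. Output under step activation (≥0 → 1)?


z = (-4)·(-0.99) + (-5)·(-0.3) + (-5)·(-1.54) - 0.34
  = 12.82
step(z) = 1 (z≥0)

1


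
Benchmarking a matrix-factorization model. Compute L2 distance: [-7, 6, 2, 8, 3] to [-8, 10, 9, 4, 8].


d = √((-7+ 8)² + (6-10)² + (2-9)² + (8-4)² + (3-8)²)
  = √(1 + 16 + 49 + 16 + 25)
  = √107 = 10.3441

10.3441


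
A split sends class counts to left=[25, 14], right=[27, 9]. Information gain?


Parent = [52, 23], H_parent = 0.8893
H_left = 0.9418 (n=39), H_right = 0.8113 (n=36)
H_children = (39/75)·0.9418 + (36/75)·0.8113 = 0.8792
IG = 0.8893 - 0.8792 = 0.0101

0.0101


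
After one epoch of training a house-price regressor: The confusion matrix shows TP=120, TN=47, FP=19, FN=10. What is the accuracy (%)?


Accuracy = (TP+TN)/(TP+TN+FP+FN)
= (120+47)/(196)
= 167/196 = 85.2%

85.2%


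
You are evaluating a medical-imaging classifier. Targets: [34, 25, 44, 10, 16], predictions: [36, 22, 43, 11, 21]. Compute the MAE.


Absolute errors: |34-36|=2, |25-22|=3, |44-43|=1, |10-11|=1, |16-21|=5
Sum = 12
MAE = 12/5 = 12/5

12/5


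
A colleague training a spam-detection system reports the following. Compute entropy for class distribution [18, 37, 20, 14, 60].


Probabilities: [18/149, 37/149, 20/149, 14/149, 60/149] ≈ [0.1208, 0.2483, 0.1342, 0.094, 0.4027]
H = -((18/149)·log₂(18/149) + (37/149)·log₂(37/149) + (20/149)·log₂(20/149) + (14/149)·log₂(14/149) + (60/149)·log₂(60/149))
  = 2.1053 bits

2.1053 bits


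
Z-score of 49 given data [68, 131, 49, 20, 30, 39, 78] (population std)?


μ = 59.2857, σ = 34.8208
z = (49 - 59.2857)/34.8208 = -0.2954

-0.2954


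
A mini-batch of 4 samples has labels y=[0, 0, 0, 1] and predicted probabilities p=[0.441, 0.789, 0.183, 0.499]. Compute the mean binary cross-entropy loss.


L[0] = -ln(1-0.441) = -ln(0.559) = 0.5816
L[1] = -ln(1-0.789) = -ln(0.211) = 1.5559
L[2] = -ln(1-0.183) = -ln(0.817) = 0.2021
L[3] = -ln(0.499) = 0.6951
mean = (0.5816 + 1.5559 + 0.2021 + 0.6951)/4 = 0.7587

0.7587


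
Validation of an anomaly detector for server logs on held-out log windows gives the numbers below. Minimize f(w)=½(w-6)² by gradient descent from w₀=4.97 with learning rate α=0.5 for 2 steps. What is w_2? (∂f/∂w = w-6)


step 1: grad = 4.97-6 = -1.03; w = 4.97 - 0.5·(-1.03) = 5.485
step 2: grad = 5.485-6 = -0.515; w = 5.485 - 0.5·(-0.515) = 5.7425

5.7425


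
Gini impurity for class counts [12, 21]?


Probabilities: [12/33, 21/33] ≈ [0.3636, 0.6364]
Σpᵢ² = (144 + 441)/33² = 585/1089
Gini = 1 - Σpᵢ² = 1 - 585/1089 = 0.4628

0.4628


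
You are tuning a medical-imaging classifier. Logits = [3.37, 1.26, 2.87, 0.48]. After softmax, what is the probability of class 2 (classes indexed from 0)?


Exponentials: e^3.37=29.0785, e^1.26=3.5254, e^2.87=17.637, e^0.48=1.6161
Sum = 51.857
Softmax = [0.5607, 0.068, 0.3401, 0.0312]
p[2] = 17.637/51.857 = 0.3401

0.3401


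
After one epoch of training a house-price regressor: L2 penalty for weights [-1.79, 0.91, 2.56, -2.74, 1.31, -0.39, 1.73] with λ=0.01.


‖w‖₂² = (-1.79)² + (0.91)² + (2.56)² + (-2.74)² + (1.31)² + (-0.39)² + (1.73)²
     = 3.2041 + 0.8281 + 6.5536 + 7.5076 + 1.7161 + 0.1521 + 2.9929
     = 22.9545
λ·‖w‖₂² = 0.01·22.9545 = 0.229545

0.229545


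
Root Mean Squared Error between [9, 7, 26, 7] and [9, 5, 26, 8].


MSE = 5/4 = 1.25
RMSE = √(5/4) = 1.118

1.118


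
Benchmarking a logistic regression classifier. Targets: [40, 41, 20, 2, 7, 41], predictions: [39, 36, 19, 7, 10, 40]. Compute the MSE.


Squared errors: (40-39)²=1, (41-36)²=25, (20-19)²=1, (2-7)²=25, (7-10)²=9, (41-40)²=1
Sum = 62
MSE = 62/6 = 31/3

31/3


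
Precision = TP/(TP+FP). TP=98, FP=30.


Precision = TP/(TP+FP)
= 98/(98+30)
= 98/128 = 76.56%

76.56%


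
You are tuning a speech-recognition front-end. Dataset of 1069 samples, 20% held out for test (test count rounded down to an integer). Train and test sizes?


Test = ⌊1069·20/100⌋ = 213
Train = 1069 - 213 = 856

Train: 856, Test: 213


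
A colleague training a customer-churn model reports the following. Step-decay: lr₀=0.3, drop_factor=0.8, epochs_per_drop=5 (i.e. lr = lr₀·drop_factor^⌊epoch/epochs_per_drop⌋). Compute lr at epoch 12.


n_drops = ⌊12/5⌋ = 2
lr = 0.3·0.8^2 = 0.3·0.64 = 0.192

0.192


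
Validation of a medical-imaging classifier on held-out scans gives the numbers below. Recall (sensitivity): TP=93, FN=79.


Recall = TP/(TP+FN)
= 93/(93+79)
= 93/172 = 54.07%

54.07%


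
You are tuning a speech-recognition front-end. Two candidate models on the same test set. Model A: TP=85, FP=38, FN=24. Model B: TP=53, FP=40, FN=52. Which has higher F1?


Model A: P=85/123=0.6911, R=85/109=0.7798, F1=2PR/(P+R)=2TP/(2TP+FP+FN)=170/232=0.7328
Model B: P=53/93=0.5699, R=53/105=0.5048, F1=2PR/(P+R)=2TP/(2TP+FP+FN)=106/198=0.5354
0.7328 > 0.5354 → Model A

Model A


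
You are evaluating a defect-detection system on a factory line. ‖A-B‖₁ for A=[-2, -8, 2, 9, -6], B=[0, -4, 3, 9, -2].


d = |-2-0| + |-8+ 4| + |2-3| + |9-9| + |-6+ 2|
  = 2 + 4 + 1 + 0 + 4
  = 11

11


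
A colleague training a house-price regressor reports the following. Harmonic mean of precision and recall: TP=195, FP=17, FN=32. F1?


Precision = 195/212 = 0.9198
Recall = 195/227 = 0.859
F1 = 2·P·R/(P+R) = 2·TP/(2·TP+FP+FN) = 390/(390+17+32) = 390/439 = 0.8884

0.8884


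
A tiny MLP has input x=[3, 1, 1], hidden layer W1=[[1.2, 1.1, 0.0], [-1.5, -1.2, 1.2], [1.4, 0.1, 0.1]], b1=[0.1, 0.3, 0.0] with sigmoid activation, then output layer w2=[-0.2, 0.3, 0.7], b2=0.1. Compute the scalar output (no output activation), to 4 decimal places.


z1[0] = (1.2)·(3) + (1.1)·(1) + (0.0)·(1) + 0.1 = 4.8
z1[1] = (-1.5)·(3) + (-1.2)·(1) + (1.2)·(1) + 0.3 = -4.2
z1[2] = (1.4)·(3) + (0.1)·(1) + (0.1)·(1) + 0.0 = 4.4
h = sigmoid(z1) = [0.9918, 0.0148, 0.9879]
output = (-0.2)·(0.9918) + (0.3)·(0.0148) + (0.7)·(0.9879) + 0.1 = 0.5976

0.5976


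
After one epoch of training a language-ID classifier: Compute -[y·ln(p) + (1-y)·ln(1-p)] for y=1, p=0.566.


BCE = -[y·ln(p) + (1-y)·ln(1-p)]
= -1·ln(0.566) - 0
= -ln(0.566) = 0.5692

0.5692


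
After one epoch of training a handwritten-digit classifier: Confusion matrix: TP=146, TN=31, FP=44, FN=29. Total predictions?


Total = TP + TN + FP + FN
= 146 + 31 + 44 + 29
= 250
(Predicted positive: 190, predicted negative: 60)

250


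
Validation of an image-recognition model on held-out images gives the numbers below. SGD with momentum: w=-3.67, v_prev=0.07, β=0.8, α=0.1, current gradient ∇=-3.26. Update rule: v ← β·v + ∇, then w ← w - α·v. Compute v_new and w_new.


v_new = 0.8·0.07 - 3.26 = 0.056 - 3.26 = -3.204
w_new = -3.67 - 0.1·-3.204 = -3.67 + 0.3204 = -3.3496

v_new=-3.204, w_new=-3.3496


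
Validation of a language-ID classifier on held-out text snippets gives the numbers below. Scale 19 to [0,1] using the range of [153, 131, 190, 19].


min=19, max=190
(19-19)/(190-19) = 0/171 = 0.0

0.0


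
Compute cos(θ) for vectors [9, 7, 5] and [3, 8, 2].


A·B = 9·3 + 7·8 + 5·2 = 93
‖A‖ = √155 = 12.4499, ‖B‖ = √77 = 8.775
cos = 93/(√155·√77) = 93/√11935 = 0.8513

0.8513


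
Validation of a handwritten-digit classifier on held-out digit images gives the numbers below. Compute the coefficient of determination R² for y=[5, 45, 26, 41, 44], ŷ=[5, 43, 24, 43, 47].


ȳ = 32.2
SS_res = Σ(y-ŷ)² = 21
SS_tot = Σ(y-ȳ)² = 1158.8
R² = 1 - SS_res/SS_tot = 1 - 0.0181 = 0.9819

0.9819


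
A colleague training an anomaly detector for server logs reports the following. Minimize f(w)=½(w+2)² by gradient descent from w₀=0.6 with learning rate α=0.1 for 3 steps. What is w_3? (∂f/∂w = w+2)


step 1: grad = 0.6+2 = 2.6; w = 0.6 - 0.1·(2.6) = 0.34
step 2: grad = 0.34+2 = 2.34; w = 0.34 - 0.1·(2.34) = 0.106
step 3: grad = 0.106+2 = 2.106; w = 0.106 - 0.1·(2.106) = -0.1046

-0.1046


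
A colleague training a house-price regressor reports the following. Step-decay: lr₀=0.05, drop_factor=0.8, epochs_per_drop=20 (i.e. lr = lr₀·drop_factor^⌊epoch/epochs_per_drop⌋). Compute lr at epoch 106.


n_drops = ⌊106/20⌋ = 5
lr = 0.05·0.8^5 = 0.05·0.32768 = 0.016384

0.016384


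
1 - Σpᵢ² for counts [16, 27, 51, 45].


Probabilities: [16/139, 27/139, 51/139, 45/139] ≈ [0.1151, 0.1942, 0.3669, 0.3237]
Σpᵢ² = (256 + 729 + 2601 + 2025)/139² = 5611/19321
Gini = 1 - Σpᵢ² = 1 - 5611/19321 = 0.7096

0.7096


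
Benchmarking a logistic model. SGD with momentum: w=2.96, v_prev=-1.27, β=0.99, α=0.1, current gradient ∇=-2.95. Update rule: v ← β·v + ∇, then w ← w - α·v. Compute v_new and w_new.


v_new = 0.99·-1.27 - 2.95 = -1.2573 - 2.95 = -4.2073
w_new = 2.96 - 0.1·-4.2073 = 2.96 + 0.42073 = 3.38073

v_new=-4.2073, w_new=3.38073


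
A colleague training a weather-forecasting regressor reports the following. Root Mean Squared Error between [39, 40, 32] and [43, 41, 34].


MSE = 21/3 = 7
RMSE = √(21/3) = 2.6458

2.6458


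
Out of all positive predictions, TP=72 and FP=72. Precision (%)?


Precision = TP/(TP+FP)
= 72/(72+72)
= 72/144 = 50.0%

50.0%


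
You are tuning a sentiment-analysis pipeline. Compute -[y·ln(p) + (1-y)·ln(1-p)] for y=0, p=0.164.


BCE = -[y·ln(p) + (1-y)·ln(1-p)]
= -0 - 1·ln(1-0.164)
= -ln(0.836) = 0.1791

0.1791


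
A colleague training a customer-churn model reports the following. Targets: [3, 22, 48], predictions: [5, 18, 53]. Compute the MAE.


Absolute errors: |3-5|=2, |22-18|=4, |48-53|=5
Sum = 11
MAE = 11/3 = 11/3

11/3


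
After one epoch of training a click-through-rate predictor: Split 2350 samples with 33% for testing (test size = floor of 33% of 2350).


Test = ⌊2350·33/100⌋ = 775
Train = 2350 - 775 = 1575

Train: 1575, Test: 775


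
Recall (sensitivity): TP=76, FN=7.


Recall = TP/(TP+FN)
= 76/(76+7)
= 76/83 = 91.57%

91.57%


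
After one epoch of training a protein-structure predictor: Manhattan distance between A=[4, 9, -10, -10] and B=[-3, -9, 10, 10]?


d = |4+ 3| + |9+ 9| + |-10-10| + |-10-10|
  = 7 + 18 + 20 + 20
  = 65

65


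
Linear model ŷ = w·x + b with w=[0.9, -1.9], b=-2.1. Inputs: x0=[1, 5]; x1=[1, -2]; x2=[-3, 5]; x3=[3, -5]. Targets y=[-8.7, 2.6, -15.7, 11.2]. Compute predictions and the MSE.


ŷ0 = (0.9)·(1) + (-1.9)·(5) - 2.1 = -10.7
ŷ1 = (0.9)·(1) + (-1.9)·(-2) - 2.1 = 2.6
ŷ2 = (0.9)·(-3) + (-1.9)·(5) - 2.1 = -14.3
ŷ3 = (0.9)·(3) + (-1.9)·(-5) - 2.1 = 10.1
errors² = [4.0, 0.0, 1.96, 1.21]
MSE = 7.1700/4 = 1.7925

1.7925


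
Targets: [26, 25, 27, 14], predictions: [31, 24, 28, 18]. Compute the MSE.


Squared errors: (26-31)²=25, (25-24)²=1, (27-28)²=1, (14-18)²=16
Sum = 43
MSE = 43/4 = 43/4

43/4


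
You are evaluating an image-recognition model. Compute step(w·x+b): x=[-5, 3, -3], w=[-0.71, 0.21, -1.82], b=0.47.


z = (-5)·(-0.71) + (3)·(0.21) + (-3)·(-1.82) + 0.47
  = 10.11
step(z) = 1 (z≥0)

1


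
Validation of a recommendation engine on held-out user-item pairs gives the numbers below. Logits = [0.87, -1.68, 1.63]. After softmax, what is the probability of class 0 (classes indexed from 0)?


Exponentials: e^0.87=2.3869, e^-1.68=0.1864, e^1.63=5.1039
Sum = 7.6772
Softmax = [0.3109, 0.0243, 0.6648]
p[0] = 2.3869/7.6772 = 0.3109

0.3109


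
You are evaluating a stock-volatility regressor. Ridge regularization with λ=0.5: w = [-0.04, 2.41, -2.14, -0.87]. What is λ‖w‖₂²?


‖w‖₂² = (-0.04)² + (2.41)² + (-2.14)² + (-0.87)²
     = 0.0016 + 5.8081 + 4.5796 + 0.7569
     = 11.1462
λ·‖w‖₂² = 0.5·11.1462 = 5.5731

5.5731


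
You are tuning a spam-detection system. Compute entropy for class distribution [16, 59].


Probabilities: [16/75, 59/75] ≈ [0.2133, 0.7867]
H = -((16/75)·log₂(16/75) + (59/75)·log₂(59/75))
  = 0.7478 bits

0.7478 bits


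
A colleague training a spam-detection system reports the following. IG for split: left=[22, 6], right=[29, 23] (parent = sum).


Parent = [51, 29], H_parent = 0.9447
H_left = 0.7496 (n=28), H_right = 0.9904 (n=52)
H_children = (28/80)·0.7496 + (52/80)·0.9904 = 0.9061
IG = 0.9447 - 0.9061 = 0.0386

0.0386


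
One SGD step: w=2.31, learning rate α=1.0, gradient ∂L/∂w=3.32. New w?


w_new = w - α·∇
= 2.31 - 1.0·3.32
= 2.31 - 3.32
= -1.01

-1.01


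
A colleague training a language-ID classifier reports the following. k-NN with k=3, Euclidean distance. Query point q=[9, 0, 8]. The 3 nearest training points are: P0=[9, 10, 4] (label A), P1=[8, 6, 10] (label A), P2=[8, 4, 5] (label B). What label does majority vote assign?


d(q,P0) = 10.7703  (label A)
d(q,P1) = 6.4031  (label A)
d(q,P2) = 5.099  (label B)
Votes: A=2, B=1
Majority → A

A


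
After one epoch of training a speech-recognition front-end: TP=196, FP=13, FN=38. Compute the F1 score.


Precision = 196/209 = 0.9378
Recall = 196/234 = 0.8376
F1 = 2·P·R/(P+R) = 2·TP/(2·TP+FP+FN) = 392/(392+13+38) = 392/443 = 0.8849

0.8849


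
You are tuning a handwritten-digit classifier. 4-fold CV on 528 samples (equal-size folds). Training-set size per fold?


Fold size = 528/4 = 132
Training per fold = 528 - 132 = 396

396


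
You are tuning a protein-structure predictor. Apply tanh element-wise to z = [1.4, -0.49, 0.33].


tanh(1.4) = 0.8854
tanh(-0.49) = -0.4542
tanh(0.33) = 0.3185
result = [0.8854, -0.4542, 0.3185]

[0.8854, -0.4542, 0.3185]


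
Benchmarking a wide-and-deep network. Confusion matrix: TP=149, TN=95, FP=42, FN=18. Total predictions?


Total = TP + TN + FP + FN
= 149 + 95 + 42 + 18
= 304
(Predicted positive: 191, predicted negative: 113)

304


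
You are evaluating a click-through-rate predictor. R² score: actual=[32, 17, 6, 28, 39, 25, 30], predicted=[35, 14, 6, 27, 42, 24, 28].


ȳ = 25.2857
SS_res = Σ(y-ŷ)² = 33
SS_tot = Σ(y-ȳ)² = 703.43
R² = 1 - SS_res/SS_tot = 1 - 0.0469 = 0.9531

0.9531


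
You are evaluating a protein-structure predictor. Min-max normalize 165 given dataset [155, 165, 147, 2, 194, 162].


min=2, max=194
(165-2)/(194-2) = 163/192 = 0.849

0.849


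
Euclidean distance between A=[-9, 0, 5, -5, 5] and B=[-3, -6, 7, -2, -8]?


d = √((-9+ 3)² + (0+ 6)² + (5-7)² + (-5+ 2)² + (5+ 8)²)
  = √(36 + 36 + 4 + 9 + 169)
  = √254 = 15.9374

15.9374


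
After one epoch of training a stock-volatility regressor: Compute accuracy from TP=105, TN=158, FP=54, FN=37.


Accuracy = (TP+TN)/(TP+TN+FP+FN)
= (105+158)/(354)
= 263/354 = 74.29%

74.29%


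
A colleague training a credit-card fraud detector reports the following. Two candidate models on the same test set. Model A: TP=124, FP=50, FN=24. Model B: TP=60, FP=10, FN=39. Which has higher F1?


Model A: P=124/174=0.7126, R=124/148=0.8378, F1=2PR/(P+R)=2TP/(2TP+FP+FN)=248/322=0.7702
Model B: P=60/70=0.8571, R=60/99=0.6061, F1=2PR/(P+R)=2TP/(2TP+FP+FN)=120/169=0.7101
0.7702 > 0.7101 → Model A

Model A


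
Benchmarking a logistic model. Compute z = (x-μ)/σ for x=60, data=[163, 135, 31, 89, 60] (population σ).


μ = 95.6, σ = 48.1232
z = (60 - 95.6)/48.1232 = -0.7398

-0.7398


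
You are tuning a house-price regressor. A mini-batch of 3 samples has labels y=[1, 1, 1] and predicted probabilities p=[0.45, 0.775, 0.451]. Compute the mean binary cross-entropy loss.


L[0] = -ln(0.45) = 0.7985
L[1] = -ln(0.775) = 0.2549
L[2] = -ln(0.451) = 0.7963
mean = (0.7985 + 0.2549 + 0.7963)/3 = 0.6166

0.6166


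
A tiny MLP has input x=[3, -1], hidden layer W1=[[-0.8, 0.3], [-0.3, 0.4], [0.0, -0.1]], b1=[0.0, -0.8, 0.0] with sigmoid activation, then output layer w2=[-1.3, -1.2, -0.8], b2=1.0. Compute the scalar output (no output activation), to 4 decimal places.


z1[0] = (-0.8)·(3) + (0.3)·(-1) + 0.0 = -2.7
z1[1] = (-0.3)·(3) + (0.4)·(-1) - 0.8 = -2.1
z1[2] = (0.0)·(3) + (-0.1)·(-1) + 0.0 = 0.1
h = sigmoid(z1) = [0.063, 0.1091, 0.525]
output = (-1.3)·(0.063) + (-1.2)·(0.1091) + (-0.8)·(0.525) + 1.0 = 0.3672

0.3672


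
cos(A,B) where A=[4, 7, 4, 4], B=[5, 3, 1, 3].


A·B = 4·5 + 7·3 + 4·1 + 4·3 = 57
‖A‖ = √97 = 9.8489, ‖B‖ = √44 = 6.6332
cos = 57/(√97·√44) = 57/√4268 = 0.8725

0.8725


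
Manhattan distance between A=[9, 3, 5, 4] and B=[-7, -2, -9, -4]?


d = |9+ 7| + |3+ 2| + |5+ 9| + |4+ 4|
  = 16 + 5 + 14 + 8
  = 43

43


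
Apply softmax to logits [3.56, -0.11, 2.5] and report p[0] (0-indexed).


Exponentials: e^3.56=35.1632, e^-0.11=0.8958, e^2.5=12.1825
Sum = 48.2415
Softmax = [0.7289, 0.0186, 0.2525]
p[0] = 35.1632/48.2415 = 0.7289

0.7289


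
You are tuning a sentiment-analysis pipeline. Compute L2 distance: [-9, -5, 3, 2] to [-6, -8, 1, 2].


d = √((-9+ 6)² + (-5+ 8)² + (3-1)² + (2-2)²)
  = √(9 + 9 + 4 + 0)
  = √22 = 4.6904

4.6904


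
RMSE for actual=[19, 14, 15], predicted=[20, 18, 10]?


MSE = 42/3 = 14
RMSE = √(42/3) = 3.7417

3.7417


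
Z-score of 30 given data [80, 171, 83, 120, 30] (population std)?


μ = 96.8, σ = 46.8589
z = (30 - 96.8)/46.8589 = -1.4256

-1.4256


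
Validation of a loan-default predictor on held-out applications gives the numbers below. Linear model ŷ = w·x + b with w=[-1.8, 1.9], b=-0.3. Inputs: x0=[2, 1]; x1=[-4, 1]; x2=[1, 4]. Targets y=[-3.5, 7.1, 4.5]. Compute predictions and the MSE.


ŷ0 = (-1.8)·(2) + (1.9)·(1) - 0.3 = -2.0
ŷ1 = (-1.8)·(-4) + (1.9)·(1) - 0.3 = 8.8
ŷ2 = (-1.8)·(1) + (1.9)·(4) - 0.3 = 5.5
errors² = [2.25, 2.89, 1.0]
MSE = 6.1400/3 = 2.0467

2.0467


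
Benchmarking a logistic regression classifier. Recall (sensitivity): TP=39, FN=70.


Recall = TP/(TP+FN)
= 39/(39+70)
= 39/109 = 35.78%

35.78%


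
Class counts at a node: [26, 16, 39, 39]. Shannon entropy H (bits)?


Probabilities: [26/120, 16/120, 39/120, 39/120] ≈ [0.2167, 0.1333, 0.325, 0.325]
H = -((26/120)·log₂(26/120) + (16/120)·log₂(16/120) + (39/120)·log₂(39/120) + (39/120)·log₂(39/120))
  = 1.9196 bits

1.9196 bits


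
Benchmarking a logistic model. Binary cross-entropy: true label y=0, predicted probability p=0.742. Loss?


BCE = -[y·ln(p) + (1-y)·ln(1-p)]
= -0 - 1·ln(1-0.742)
= -ln(0.258) = 1.3548

1.3548


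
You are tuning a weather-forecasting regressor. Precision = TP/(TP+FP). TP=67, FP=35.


Precision = TP/(TP+FP)
= 67/(67+35)
= 67/102 = 65.69%

65.69%


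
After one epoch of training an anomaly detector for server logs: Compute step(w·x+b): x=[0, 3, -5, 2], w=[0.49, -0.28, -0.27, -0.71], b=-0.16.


z = (0)·(0.49) + (3)·(-0.28) + (-5)·(-0.27) + (2)·(-0.71) - 0.16
  = -1.07
step(z) = 0 (z<0)

0


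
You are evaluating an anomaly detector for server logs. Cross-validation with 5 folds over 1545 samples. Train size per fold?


Fold size = 1545/5 = 309
Training per fold = 1545 - 309 = 1236

1236


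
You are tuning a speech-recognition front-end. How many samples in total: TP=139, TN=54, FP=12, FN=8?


Total = TP + TN + FP + FN
= 139 + 54 + 12 + 8
= 213
(Predicted positive: 151, predicted negative: 62)

213


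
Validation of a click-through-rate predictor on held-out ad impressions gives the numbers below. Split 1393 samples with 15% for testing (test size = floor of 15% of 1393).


Test = ⌊1393·15/100⌋ = 208
Train = 1393 - 208 = 1185

Train: 1185, Test: 208


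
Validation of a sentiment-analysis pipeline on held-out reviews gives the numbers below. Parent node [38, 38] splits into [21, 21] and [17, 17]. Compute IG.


Parent = [38, 38], H_parent = 1
H_left = 1 (n=42), H_right = 1 (n=34)
H_children = (42/76)·1 + (34/76)·1 = 1
IG = 1 - 1 = 0.0

0.0


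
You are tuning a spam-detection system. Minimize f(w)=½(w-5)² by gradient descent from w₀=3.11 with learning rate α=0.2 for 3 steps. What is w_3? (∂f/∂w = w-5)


step 1: grad = 3.11-5 = -1.89; w = 3.11 - 0.2·(-1.89) = 3.488
step 2: grad = 3.488-5 = -1.512; w = 3.488 - 0.2·(-1.512) = 3.7904
step 3: grad = 3.7904-5 = -1.2096; w = 3.7904 - 0.2·(-1.2096) = 4.03232

4.03232


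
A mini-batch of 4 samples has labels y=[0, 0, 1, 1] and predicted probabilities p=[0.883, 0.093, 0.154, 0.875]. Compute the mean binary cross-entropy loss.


L[0] = -ln(1-0.883) = -ln(0.117) = 2.1456
L[1] = -ln(1-0.093) = -ln(0.907) = 0.0976
L[2] = -ln(0.154) = 1.8708
L[3] = -ln(0.875) = 0.1335
mean = (2.1456 + 0.0976 + 1.8708 + 0.1335)/4 = 1.0619

1.0619


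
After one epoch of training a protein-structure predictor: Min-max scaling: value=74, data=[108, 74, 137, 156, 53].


min=53, max=156
(74-53)/(156-53) = 21/103 = 0.2039

0.2039


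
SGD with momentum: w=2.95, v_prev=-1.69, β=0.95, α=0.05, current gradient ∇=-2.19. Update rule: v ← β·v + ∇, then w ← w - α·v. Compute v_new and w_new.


v_new = 0.95·-1.69 - 2.19 = -1.6055 - 2.19 = -3.7955
w_new = 2.95 - 0.05·-3.7955 = 2.95 + 0.189775 = 3.139775

v_new=-3.7955, w_new=3.139775


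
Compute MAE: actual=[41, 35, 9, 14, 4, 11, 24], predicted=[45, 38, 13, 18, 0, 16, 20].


Absolute errors: |41-45|=4, |35-38|=3, |9-13|=4, |14-18|=4, |4-0|=4, |11-16|=5, |24-20|=4
Sum = 28
MAE = 28/7 = 4

4


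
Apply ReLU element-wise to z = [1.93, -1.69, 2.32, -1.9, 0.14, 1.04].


ReLU(1.93) = max(0, 1.93) = 1.93
ReLU(-1.69) = max(0, -1.69) = 0.0
ReLU(2.32) = max(0, 2.32) = 2.32
ReLU(-1.9) = max(0, -1.9) = 0.0
ReLU(0.14) = max(0, 0.14) = 0.14
ReLU(1.04) = max(0, 1.04) = 1.04
result = [1.93, 0.0, 2.32, 0.0, 0.14, 1.04]

[1.93, 0.0, 2.32, 0.0, 0.14, 1.04]


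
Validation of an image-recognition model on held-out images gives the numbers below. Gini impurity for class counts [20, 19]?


Probabilities: [20/39, 19/39] ≈ [0.5128, 0.4872]
Σpᵢ² = (400 + 361)/39² = 761/1521
Gini = 1 - Σpᵢ² = 1 - 761/1521 = 0.4997

0.4997


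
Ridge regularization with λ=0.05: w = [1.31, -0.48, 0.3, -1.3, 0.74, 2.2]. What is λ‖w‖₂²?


‖w‖₂² = (1.31)² + (-0.48)² + (0.3)² + (-1.3)² + (0.74)² + (2.2)²
     = 1.7161 + 0.2304 + 0.09 + 1.69 + 0.5476 + 4.84
     = 9.1141
λ·‖w‖₂² = 0.05·9.1141 = 0.455705

0.455705


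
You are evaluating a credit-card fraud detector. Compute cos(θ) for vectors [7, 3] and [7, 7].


A·B = 7·7 + 3·7 = 70
‖A‖ = √58 = 7.6158, ‖B‖ = √98 = 9.8995
cos = 70/(√58·√98) = 70/√5684 = 0.9285

0.9285


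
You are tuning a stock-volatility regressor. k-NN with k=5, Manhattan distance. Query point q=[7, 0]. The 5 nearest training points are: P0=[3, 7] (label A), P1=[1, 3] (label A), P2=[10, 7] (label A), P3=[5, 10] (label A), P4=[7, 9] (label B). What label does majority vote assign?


d(q,P0) = 11  (label A)
d(q,P1) = 9  (label A)
d(q,P2) = 10  (label A)
d(q,P3) = 12  (label A)
d(q,P4) = 9  (label B)
Votes: A=4, B=1
Majority → A

A


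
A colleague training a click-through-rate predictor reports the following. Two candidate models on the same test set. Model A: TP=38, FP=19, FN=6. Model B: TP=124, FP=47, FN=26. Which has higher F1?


Model A: P=38/57=0.6667, R=38/44=0.8636, F1=2PR/(P+R)=2TP/(2TP+FP+FN)=76/101=0.7525
Model B: P=124/171=0.7251, R=124/150=0.8267, F1=2PR/(P+R)=2TP/(2TP+FP+FN)=248/321=0.7726
0.7525 < 0.7726 → Model B

Model B
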